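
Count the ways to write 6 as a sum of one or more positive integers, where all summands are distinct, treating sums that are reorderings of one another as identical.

4

Listing the qualifying partitions of 6:
6
5, 1
4, 2
3, 2, 1
That's 4 in total.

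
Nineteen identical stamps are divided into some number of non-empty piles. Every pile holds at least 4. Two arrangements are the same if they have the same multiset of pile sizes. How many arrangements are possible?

The partitions of 19 that satisfy the conditions:
19
15, 4
14, 5
13, 6
12, 7
11, 8
11, 4, 4
10, 9
10, 5, 4
9, 6, 4
9, 5, 5
8, 7, 4
8, 6, 5
7, 7, 5
7, 6, 6
7, 4, 4, 4
6, 5, 4, 4
5, 5, 5, 4
Counting gives 18.

18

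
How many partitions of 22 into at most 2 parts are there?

12

Enumerating:
22
21,1
20,2
19,3
18,4
17,5
16,6
15,7
14,8
13,9
12,10
11,11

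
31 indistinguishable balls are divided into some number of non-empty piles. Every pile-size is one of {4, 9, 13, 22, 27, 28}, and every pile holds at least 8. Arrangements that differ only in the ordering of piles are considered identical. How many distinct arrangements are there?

2

Enumerating:
22+9
13+9+9
That's 2 in total.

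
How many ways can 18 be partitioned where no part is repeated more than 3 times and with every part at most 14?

There are 201 such partitions.

201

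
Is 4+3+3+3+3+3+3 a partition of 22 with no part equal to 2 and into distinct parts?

The parts sum to 22, and the condition 'all summands are distinct' is violated.

No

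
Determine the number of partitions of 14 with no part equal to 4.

93

A full systematic count gives 93.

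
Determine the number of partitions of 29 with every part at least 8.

13

Enumerating:
29
21,8
20,9
19,10
18,11
17,12
16,13
15,14
13,8,8
12,9,8
11,10,8
11,9,9
10,10,9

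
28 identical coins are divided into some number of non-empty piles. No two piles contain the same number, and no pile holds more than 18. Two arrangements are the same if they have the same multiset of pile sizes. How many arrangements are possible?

189

Enumerating by decreasing first part gives 189 partitions in all.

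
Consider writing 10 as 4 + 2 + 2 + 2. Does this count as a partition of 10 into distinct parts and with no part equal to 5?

The parts sum to 10, and the condition 'all summands are distinct' is violated.

No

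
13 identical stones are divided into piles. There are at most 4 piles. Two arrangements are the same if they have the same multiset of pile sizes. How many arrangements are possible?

39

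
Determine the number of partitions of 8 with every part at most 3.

10

They are:
3+3+2
3+3+1+1
3+2+2+1
3+2+1+1+1
3+1+1+1+1+1
2+2+2+2
2+2+2+1+1
2+2+1+1+1+1
2+1+1+1+1+1+1
1+1+1+1+1+1+1+1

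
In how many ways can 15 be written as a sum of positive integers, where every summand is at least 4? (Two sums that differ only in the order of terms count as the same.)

Listing the qualifying partitions of 15:
15
11+4
10+5
9+6
8+7
7+4+4
6+5+4
5+5+5
Counting gives 8.

8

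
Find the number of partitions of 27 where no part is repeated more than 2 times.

A full systematic count gives 731.

731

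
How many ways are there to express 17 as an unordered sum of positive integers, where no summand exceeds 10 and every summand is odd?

A partial list (first 12 by largest part):
9,7,1
9,5,3
9,5,1,1,1
9,3,3,1,1
9,3,1,1,1,1,1
9,1,1,1,1,1,1,1,1
7,7,3
7,7,1,1,1
7,5,5
7,5,3,1,1
7,5,1,1,1,1,1
7,3,3,3,1
…and 18 more, for 30 total.

30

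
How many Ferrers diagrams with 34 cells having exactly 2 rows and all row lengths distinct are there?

16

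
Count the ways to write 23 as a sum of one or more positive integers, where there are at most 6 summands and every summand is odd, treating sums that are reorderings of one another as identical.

There are too many to list fully; the first 12 (by largest part) are:
23
1+1+21
1+3+19
1+1+1+1+19
1+5+17
3+3+17
1+1+1+3+17
1+7+15
3+5+15
1+1+1+5+15
1+1+3+3+15
1+9+13
…and 26 more, for 38 total.

38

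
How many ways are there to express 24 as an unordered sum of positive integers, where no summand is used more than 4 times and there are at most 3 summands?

61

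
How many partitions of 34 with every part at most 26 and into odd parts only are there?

Counting exhaustively, 501 partitions satisfy the conditions.

501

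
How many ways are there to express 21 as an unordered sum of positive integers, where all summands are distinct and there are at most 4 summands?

65

A partial list (first 12 by largest part):
21
1,20
2,19
3,18
1,2,18
4,17
1,3,17
5,16
1,4,16
2,3,16
6,15
1,5,15
…and 53 more, for 65 total.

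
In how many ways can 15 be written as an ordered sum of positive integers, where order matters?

Each of the 14 gaps between 15 units is either a break or not: 2^14 = 16384.

16384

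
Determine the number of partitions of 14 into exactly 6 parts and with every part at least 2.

2

Enumerating:
4+2+2+2+2+2
3+3+2+2+2+2
That's 2 in total.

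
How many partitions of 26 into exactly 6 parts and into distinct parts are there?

7

The partitions of 26 that satisfy the conditions:
11, 5, 4, 3, 2, 1
10, 6, 4, 3, 2, 1
9, 7, 4, 3, 2, 1
9, 6, 5, 3, 2, 1
8, 7, 5, 3, 2, 1
8, 6, 5, 4, 2, 1
7, 6, 5, 4, 3, 1
Counting gives 7.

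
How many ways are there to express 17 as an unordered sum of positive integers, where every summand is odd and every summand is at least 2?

6

Enumerating:
17
11 + 3 + 3
9 + 5 + 3
7 + 7 + 3
7 + 5 + 5
5 + 3 + 3 + 3 + 3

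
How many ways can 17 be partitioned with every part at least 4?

The partitions of 17 that satisfy the conditions:
17
13, 4
12, 5
11, 6
10, 7
9, 8
9, 4, 4
8, 5, 4
7, 6, 4
7, 5, 5
6, 6, 5
5, 4, 4, 4
Counting gives 12.

12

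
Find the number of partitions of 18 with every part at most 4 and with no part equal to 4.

A partial list (first 12 by largest part):
3, 3, 3, 3, 3, 3
3, 3, 3, 3, 3, 2, 1
3, 3, 3, 3, 3, 1, 1, 1
3, 3, 3, 3, 2, 2, 2
3, 3, 3, 3, 2, 2, 1, 1
3, 3, 3, 3, 2, 1, 1, 1, 1
3, 3, 3, 3, 1, 1, 1, 1, 1, 1
3, 3, 3, 2, 2, 2, 2, 1
3, 3, 3, 2, 2, 2, 1, 1, 1
3, 3, 3, 2, 2, 1, 1, 1, 1, 1
3, 3, 3, 2, 1, 1, 1, 1, 1, 1, 1
3, 3, 3, 1, 1, 1, 1, 1, 1, 1, 1, 1
…and 25 more, for 37 total.

37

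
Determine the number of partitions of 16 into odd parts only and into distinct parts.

The partitions of 16 that satisfy the conditions:
15,1
13,3
11,5
9,7
7,5,3,1
That's 5 in total.

5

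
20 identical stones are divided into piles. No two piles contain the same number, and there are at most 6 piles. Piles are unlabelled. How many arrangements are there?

64

A partial list (first 12 by largest part):
20
19,1
18,2
17,3
17,2,1
16,4
16,3,1
15,5
15,4,1
15,3,2
14,6
14,5,1
…and 52 more, for 64 total.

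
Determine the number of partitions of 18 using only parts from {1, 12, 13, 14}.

Listing the qualifying partitions of 18:
1, 1, 1, 1, 14
1, 1, 1, 1, 1, 13
1, 1, 1, 1, 1, 1, 12
1, 1, 1, 1, 1, 1, 1, 1, 1, 1, 1, 1, 1, 1, 1, 1, 1, 1

4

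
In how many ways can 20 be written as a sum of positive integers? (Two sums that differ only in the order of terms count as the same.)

Counting exhaustively, 627 partitions satisfy the conditions.

627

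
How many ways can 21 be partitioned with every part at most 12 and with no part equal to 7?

Direct enumeration gives 592 partitions.

592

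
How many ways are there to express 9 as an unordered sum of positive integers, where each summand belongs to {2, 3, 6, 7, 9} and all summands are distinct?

3

The partitions of 9 that satisfy the conditions:
9
7, 2
6, 3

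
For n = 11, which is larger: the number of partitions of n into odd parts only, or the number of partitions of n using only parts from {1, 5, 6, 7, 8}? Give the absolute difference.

5

Partitions of 11 into odd parts only: 12.
Partitions of 11 using only parts from {1, 5, 6, 7, 8}: 7.
|12 − 7| = 5.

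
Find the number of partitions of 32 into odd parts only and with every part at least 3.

50

There are too many to list fully; the first 12 (by largest part) are:
29+3
27+5
25+7
23+9
23+3+3+3
21+11
21+5+3+3
19+13
19+7+3+3
19+5+5+3
17+15
17+9+3+3
…and 38 more, for 50 total.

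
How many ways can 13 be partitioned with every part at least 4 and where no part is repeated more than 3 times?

5

Listing the qualifying partitions of 13:
13
9+4
8+5
7+6
5+4+4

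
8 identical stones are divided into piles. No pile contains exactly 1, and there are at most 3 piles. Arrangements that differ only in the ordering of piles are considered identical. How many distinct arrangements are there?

6

They are:
8
2+6
3+5
4+4
2+2+4
2+3+3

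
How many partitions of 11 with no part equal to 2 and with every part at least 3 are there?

Listing the qualifying partitions of 11:
11
3, 8
4, 7
5, 6
3, 3, 5
3, 4, 4
Counting gives 6.

6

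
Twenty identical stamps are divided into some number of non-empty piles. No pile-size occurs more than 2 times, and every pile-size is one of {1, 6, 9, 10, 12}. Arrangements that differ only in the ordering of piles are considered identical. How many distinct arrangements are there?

4

Enumerating:
12,6,1,1
10,10
10,9,1
9,9,1,1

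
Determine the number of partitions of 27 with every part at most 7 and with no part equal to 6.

Direct enumeration gives 739 partitions.

739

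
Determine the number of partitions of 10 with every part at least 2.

12

Listing the qualifying partitions of 10:
10
2+8
3+7
4+6
2+2+6
5+5
2+3+5
2+4+4
3+3+4
2+2+2+4
2+2+3+3
2+2+2+2+2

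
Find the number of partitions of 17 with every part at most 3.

There are too many to list fully; the first 12 (by largest part) are:
3 + 3 + 3 + 3 + 3 + 2
3 + 3 + 3 + 3 + 3 + 1 + 1
3 + 3 + 3 + 3 + 2 + 2 + 1
3 + 3 + 3 + 3 + 2 + 1 + 1 + 1
3 + 3 + 3 + 3 + 1 + 1 + 1 + 1 + 1
3 + 3 + 3 + 2 + 2 + 2 + 2
3 + 3 + 3 + 2 + 2 + 2 + 1 + 1
3 + 3 + 3 + 2 + 2 + 1 + 1 + 1 + 1
3 + 3 + 3 + 2 + 1 + 1 + 1 + 1 + 1 + 1
3 + 3 + 3 + 1 + 1 + 1 + 1 + 1 + 1 + 1 + 1
3 + 3 + 2 + 2 + 2 + 2 + 2 + 1
3 + 3 + 2 + 2 + 2 + 2 + 1 + 1 + 1
…and 21 more, for 33 total.

33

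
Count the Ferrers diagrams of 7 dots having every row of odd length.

5

The partitions of 7 that satisfy the conditions:
7
5+1+1
3+3+1
3+1+1+1+1
1+1+1+1+1+1+1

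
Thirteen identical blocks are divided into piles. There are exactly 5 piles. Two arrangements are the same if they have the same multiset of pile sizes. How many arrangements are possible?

They are:
9, 1, 1, 1, 1
8, 2, 1, 1, 1
7, 3, 1, 1, 1
7, 2, 2, 1, 1
6, 4, 1, 1, 1
6, 3, 2, 1, 1
6, 2, 2, 2, 1
5, 5, 1, 1, 1
5, 4, 2, 1, 1
5, 3, 3, 1, 1
5, 3, 2, 2, 1
5, 2, 2, 2, 2
4, 4, 3, 1, 1
4, 4, 2, 2, 1
4, 3, 3, 2, 1
4, 3, 2, 2, 2
3, 3, 3, 3, 1
3, 3, 3, 2, 2

18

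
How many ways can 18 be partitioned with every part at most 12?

Direct enumeration gives 366 partitions.

366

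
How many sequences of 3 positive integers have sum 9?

28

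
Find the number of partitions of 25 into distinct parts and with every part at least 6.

12

The partitions of 25 that satisfy the conditions:
25
19,6
18,7
17,8
16,9
15,10
14,11
13,12
12,7,6
11,8,6
10,9,6
10,8,7
Counting gives 12.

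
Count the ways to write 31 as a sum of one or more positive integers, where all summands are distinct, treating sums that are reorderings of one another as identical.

340

Counting exhaustively, 340 partitions satisfy the conditions.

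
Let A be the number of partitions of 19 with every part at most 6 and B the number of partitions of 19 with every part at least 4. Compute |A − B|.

Partitions of 19 with every part at most 6: 235.
Partitions of 19 with every part at least 4: 18.
|235 − 18| = 217.

217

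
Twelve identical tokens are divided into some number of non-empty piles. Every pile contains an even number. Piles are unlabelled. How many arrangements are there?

11

The partitions of 12 that satisfy the conditions:
12
10, 2
8, 4
8, 2, 2
6, 6
6, 4, 2
6, 2, 2, 2
4, 4, 4
4, 4, 2, 2
4, 2, 2, 2, 2
2, 2, 2, 2, 2, 2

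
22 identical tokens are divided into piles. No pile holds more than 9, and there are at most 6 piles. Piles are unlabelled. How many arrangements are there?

196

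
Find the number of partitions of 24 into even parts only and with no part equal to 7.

Enumerating by decreasing first part gives 77 partitions in all.

77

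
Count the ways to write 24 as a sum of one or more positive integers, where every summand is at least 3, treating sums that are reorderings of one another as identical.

A full systematic count gives 110.

110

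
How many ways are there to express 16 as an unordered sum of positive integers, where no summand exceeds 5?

Direct enumeration gives 101 partitions.

101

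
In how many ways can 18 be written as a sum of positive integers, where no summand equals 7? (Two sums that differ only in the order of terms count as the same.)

329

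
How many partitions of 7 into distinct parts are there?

Enumerating:
7
6,1
5,2
4,3
4,2,1
Counting gives 5.

5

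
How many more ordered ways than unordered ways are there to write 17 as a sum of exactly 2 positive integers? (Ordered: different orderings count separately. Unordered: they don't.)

Ordered (compositions into 2 parts): C(16,1) = 16.
Unordered (partitions into 2 parts): 8.
Difference: 16 − 8 = 8.

8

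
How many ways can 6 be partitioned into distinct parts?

The partitions of 6 that satisfy the conditions:
6
1 + 5
2 + 4
1 + 2 + 3
Counting gives 4.

4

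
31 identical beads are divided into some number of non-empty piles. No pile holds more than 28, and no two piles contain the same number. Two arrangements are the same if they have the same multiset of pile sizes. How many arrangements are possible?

There are 337 such partitions.

337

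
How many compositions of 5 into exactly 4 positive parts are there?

4

Place 3 bars in the 4 internal gaps of a row of 5 dots: C(4,3) = 4.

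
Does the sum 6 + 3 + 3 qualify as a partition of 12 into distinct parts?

No

The parts sum to 12, and the condition 'all summands are distinct' is violated.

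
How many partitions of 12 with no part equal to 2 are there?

A partial list (first 12 by largest part):
12
11 + 1
10 + 1 + 1
9 + 3
9 + 1 + 1 + 1
8 + 4
8 + 3 + 1
8 + 1 + 1 + 1 + 1
7 + 5
7 + 4 + 1
7 + 3 + 1 + 1
7 + 1 + 1 + 1 + 1 + 1
…and 23 more, for 35 total.

35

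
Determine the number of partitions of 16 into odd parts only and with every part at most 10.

A partial list (first 12 by largest part):
9+7
9+5+1+1
9+3+3+1
9+3+1+1+1+1
9+1+1+1+1+1+1+1
7+7+1+1
7+5+3+1
7+5+1+1+1+1
7+3+3+3
7+3+3+1+1+1
7+3+1+1+1+1+1+1
7+1+1+1+1+1+1+1+1+1
…and 14 more, for 26 total.

26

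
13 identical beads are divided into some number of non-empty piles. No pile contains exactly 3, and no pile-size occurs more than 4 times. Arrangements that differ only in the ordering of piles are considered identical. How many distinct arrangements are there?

42

A partial list (first 12 by largest part):
13
1, 12
2, 11
1, 1, 11
1, 2, 10
1, 1, 1, 10
4, 9
2, 2, 9
1, 1, 2, 9
1, 1, 1, 1, 9
5, 8
1, 4, 8
…and 30 more, for 42 total.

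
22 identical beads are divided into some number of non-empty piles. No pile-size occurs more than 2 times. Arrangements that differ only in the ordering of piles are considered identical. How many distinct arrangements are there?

297

Systematic enumeration (by largest part, then next-largest, …) yields 297.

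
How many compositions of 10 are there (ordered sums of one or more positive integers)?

512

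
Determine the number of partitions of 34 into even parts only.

Enumerating by decreasing first part gives 297 partitions in all.

297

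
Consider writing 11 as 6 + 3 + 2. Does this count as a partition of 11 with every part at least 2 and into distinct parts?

The parts sum to 11, and the condition 'every summand is at least 2' holds; the condition 'all summands are distinct' holds.

Yes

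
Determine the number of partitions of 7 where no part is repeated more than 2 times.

9

Enumerating:
7
6 + 1
5 + 2
5 + 1 + 1
4 + 3
4 + 2 + 1
3 + 3 + 1
3 + 2 + 2
3 + 2 + 1 + 1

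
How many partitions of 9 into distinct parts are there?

Listing the qualifying partitions of 9:
9
8,1
7,2
6,3
6,2,1
5,4
5,3,1
4,3,2
Counting gives 8.

8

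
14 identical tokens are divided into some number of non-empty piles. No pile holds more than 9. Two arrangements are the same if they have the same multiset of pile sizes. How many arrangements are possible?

123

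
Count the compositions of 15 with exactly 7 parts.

A composition of 15 into 7 positive parts is chosen by placing 6 dividers among the 14 gaps between 15 units: C(14,6) = 3003.

3003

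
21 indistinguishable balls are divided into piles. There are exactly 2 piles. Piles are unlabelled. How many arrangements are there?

Enumerating:
20, 1
19, 2
18, 3
17, 4
16, 5
15, 6
14, 7
13, 8
12, 9
11, 10

10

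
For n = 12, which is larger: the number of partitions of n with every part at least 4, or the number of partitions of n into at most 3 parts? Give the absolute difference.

Partitions of 12 with every part at least 4: 5.
Partitions of 12 into at most 3 parts: 19.
|5 − 19| = 14.

14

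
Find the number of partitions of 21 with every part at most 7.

436

Enumerating by decreasing first part gives 436 partitions in all.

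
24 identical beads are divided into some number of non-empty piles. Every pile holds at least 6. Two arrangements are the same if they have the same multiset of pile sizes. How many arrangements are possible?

Listing the qualifying partitions of 24:
24
18, 6
17, 7
16, 8
15, 9
14, 10
13, 11
12, 12
12, 6, 6
11, 7, 6
10, 8, 6
10, 7, 7
9, 9, 6
9, 8, 7
8, 8, 8
6, 6, 6, 6
Counting gives 16.

16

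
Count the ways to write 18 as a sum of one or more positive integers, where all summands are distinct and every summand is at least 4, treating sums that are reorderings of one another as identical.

The partitions of 18 that satisfy the conditions:
18
14,4
13,5
12,6
11,7
10,8
9,5,4
8,6,4
7,6,5
That's 9 in total.

9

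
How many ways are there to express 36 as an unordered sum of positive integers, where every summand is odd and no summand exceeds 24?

637

There are 637 such partitions.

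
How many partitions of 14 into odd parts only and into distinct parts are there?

They are:
13,1
11,3
9,5
That's 3 in total.

3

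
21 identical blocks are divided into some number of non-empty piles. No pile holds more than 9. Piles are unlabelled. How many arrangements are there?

598

Counting exhaustively, 598 partitions satisfy the conditions.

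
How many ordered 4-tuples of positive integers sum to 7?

Equivalently, choose which 3 of the 6 gaps become plus signs: C(6,3) = 20.

20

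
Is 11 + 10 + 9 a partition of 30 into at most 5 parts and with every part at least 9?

The parts sum to 30, and the condition 'there are at most 5 summands' holds; the condition 'every summand is at least 9' holds.

Yes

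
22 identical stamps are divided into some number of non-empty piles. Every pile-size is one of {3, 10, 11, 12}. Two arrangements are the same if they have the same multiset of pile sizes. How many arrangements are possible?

3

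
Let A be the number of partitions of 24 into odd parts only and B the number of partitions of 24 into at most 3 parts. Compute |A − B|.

Partitions of 24 into odd parts only: 122.
Partitions of 24 into at most 3 parts: 61.
|122 − 61| = 61.

61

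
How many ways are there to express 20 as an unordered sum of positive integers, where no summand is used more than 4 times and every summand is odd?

35

A partial list (first 12 by largest part):
1,19
3,17
1,1,1,17
5,15
1,1,3,15
7,13
1,1,5,13
1,3,3,13
1,1,1,1,3,13
9,11
1,1,7,11
1,3,5,11
…and 23 more, for 35 total.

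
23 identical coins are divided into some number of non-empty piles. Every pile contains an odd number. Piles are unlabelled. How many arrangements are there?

104

Direct enumeration gives 104 partitions.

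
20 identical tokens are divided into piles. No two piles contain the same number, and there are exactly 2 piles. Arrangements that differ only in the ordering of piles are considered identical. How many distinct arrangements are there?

They are:
19,1
18,2
17,3
16,4
15,5
14,6
13,7
12,8
11,9

9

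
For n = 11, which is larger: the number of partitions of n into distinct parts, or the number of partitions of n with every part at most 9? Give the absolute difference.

Partitions of 11 into distinct parts: 12.
Partitions of 11 with every part at most 9: 54.
|12 − 54| = 42.

42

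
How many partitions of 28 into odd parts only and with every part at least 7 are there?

5

Enumerating:
7+21
9+19
11+17
13+15
7+7+7+7
Counting gives 5.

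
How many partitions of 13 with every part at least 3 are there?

Enumerating:
13
10+3
9+4
8+5
7+6
7+3+3
6+4+3
5+5+3
5+4+4
4+3+3+3
Counting gives 10.

10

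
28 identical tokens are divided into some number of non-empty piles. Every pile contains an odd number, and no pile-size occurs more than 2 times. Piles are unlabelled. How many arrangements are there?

47

There are too many to list fully; the first 12 (by largest part) are:
27, 1
25, 3
23, 5
23, 3, 1, 1
21, 7
21, 5, 1, 1
21, 3, 3, 1
19, 9
19, 7, 1, 1
19, 5, 3, 1
17, 11
17, 9, 1, 1
…and 35 more, for 47 total.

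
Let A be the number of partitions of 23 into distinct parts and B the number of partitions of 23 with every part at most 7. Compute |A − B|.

514

Partitions of 23 into distinct parts: 104.
Partitions of 23 with every part at most 7: 618.
|104 − 618| = 514.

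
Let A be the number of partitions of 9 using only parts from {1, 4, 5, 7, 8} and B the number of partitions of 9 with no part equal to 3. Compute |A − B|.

12

Partitions of 9 using only parts from {1, 4, 5, 7, 8}: 7.
Partitions of 9 with no part equal to 3: 19.
|7 − 19| = 12.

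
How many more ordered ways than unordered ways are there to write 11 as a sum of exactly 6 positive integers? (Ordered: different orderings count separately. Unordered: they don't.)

245

Compositions: C(10,5) = 252.
Partitions of 11 into exactly 6 parts: 7.
Difference: 252 − 7 = 245.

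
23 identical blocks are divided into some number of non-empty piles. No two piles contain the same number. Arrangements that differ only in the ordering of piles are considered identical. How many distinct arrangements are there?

Enumerating by decreasing first part gives 104 partitions in all.

104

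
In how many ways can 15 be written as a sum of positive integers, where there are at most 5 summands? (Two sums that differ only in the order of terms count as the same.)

84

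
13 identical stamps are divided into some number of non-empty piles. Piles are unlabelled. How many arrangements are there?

Enumerating by decreasing first part gives 101 partitions in all.

101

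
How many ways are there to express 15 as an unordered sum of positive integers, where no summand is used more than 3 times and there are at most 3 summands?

27

A partial list (first 12 by largest part):
15
14,1
13,2
13,1,1
12,3
12,2,1
11,4
11,3,1
11,2,2
10,5
10,4,1
10,3,2
…and 15 more, for 27 total.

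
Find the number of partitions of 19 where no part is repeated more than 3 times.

258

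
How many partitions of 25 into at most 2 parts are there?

Enumerating:
25
24+1
23+2
22+3
21+4
20+5
19+6
18+7
17+8
16+9
15+10
14+11
13+12

13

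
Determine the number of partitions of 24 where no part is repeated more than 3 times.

There are 722 such partitions.

722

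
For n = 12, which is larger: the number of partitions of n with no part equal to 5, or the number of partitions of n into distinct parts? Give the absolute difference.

47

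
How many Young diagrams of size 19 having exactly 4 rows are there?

There are too many to list fully; the first 12 (by largest part) are:
16 + 1 + 1 + 1
15 + 2 + 1 + 1
14 + 3 + 1 + 1
14 + 2 + 2 + 1
13 + 4 + 1 + 1
13 + 3 + 2 + 1
13 + 2 + 2 + 2
12 + 5 + 1 + 1
12 + 4 + 2 + 1
12 + 3 + 3 + 1
12 + 3 + 2 + 2
11 + 6 + 1 + 1
…and 42 more, for 54 total.

54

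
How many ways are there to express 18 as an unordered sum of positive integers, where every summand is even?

30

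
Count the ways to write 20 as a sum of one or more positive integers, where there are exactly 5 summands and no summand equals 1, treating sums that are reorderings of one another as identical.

30

A partial list (first 12 by largest part):
2 + 2 + 2 + 2 + 12
2 + 2 + 2 + 3 + 11
2 + 2 + 2 + 4 + 10
2 + 2 + 3 + 3 + 10
2 + 2 + 2 + 5 + 9
2 + 2 + 3 + 4 + 9
2 + 3 + 3 + 3 + 9
2 + 2 + 2 + 6 + 8
2 + 2 + 3 + 5 + 8
2 + 2 + 4 + 4 + 8
2 + 3 + 3 + 4 + 8
3 + 3 + 3 + 3 + 8
…and 18 more, for 30 total.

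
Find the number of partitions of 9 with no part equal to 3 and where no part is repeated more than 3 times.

Enumerating:
9
8,1
7,2
7,1,1
6,2,1
6,1,1,1
5,4
5,2,2
5,2,1,1
4,4,1
4,2,2,1
4,2,1,1,1
2,2,2,1,1,1
Counting gives 13.

13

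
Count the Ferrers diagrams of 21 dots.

792

There are 792 such partitions.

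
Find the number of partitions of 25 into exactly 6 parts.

Counting exhaustively, 235 partitions satisfy the conditions.

235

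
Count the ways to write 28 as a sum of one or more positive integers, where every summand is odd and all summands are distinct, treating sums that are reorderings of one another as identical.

Listing the qualifying partitions of 28:
27, 1
25, 3
23, 5
21, 7
19, 9
19, 5, 3, 1
17, 11
17, 7, 3, 1
15, 13
15, 9, 3, 1
15, 7, 5, 1
13, 11, 3, 1
13, 9, 5, 1
13, 7, 5, 3
11, 9, 7, 1
11, 9, 5, 3

16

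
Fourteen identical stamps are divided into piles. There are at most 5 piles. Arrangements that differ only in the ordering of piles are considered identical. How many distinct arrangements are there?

70

There are too many to list fully; the first 12 (by largest part) are:
14
13,1
12,2
12,1,1
11,3
11,2,1
11,1,1,1
10,4
10,3,1
10,2,2
10,2,1,1
10,1,1,1,1
…and 58 more, for 70 total.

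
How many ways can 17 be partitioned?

There are 297 such partitions.

297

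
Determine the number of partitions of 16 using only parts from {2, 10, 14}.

3

They are:
14,2
10,2,2,2
2,2,2,2,2,2,2,2
Counting gives 3.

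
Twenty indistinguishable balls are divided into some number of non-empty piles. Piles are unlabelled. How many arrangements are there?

A full systematic count gives 627.

627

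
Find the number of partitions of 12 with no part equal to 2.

There are too many to list fully; the first 12 (by largest part) are:
12
11,1
10,1,1
9,3
9,1,1,1
8,4
8,3,1
8,1,1,1,1
7,5
7,4,1
7,3,1,1
7,1,1,1,1,1
…and 23 more, for 35 total.

35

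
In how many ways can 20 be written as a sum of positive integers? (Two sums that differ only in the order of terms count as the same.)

There are 627 such partitions.

627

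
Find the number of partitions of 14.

135

A full systematic count gives 135.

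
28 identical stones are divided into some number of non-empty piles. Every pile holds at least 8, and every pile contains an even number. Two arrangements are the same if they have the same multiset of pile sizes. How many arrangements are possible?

7

Listing the qualifying partitions of 28:
28
20 + 8
18 + 10
16 + 12
14 + 14
12 + 8 + 8
10 + 10 + 8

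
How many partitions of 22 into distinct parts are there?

Enumerating by decreasing first part gives 89 partitions in all.

89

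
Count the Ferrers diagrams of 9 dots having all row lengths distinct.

Listing the qualifying partitions of 9:
9
8+1
7+2
6+3
6+2+1
5+4
5+3+1
4+3+2
That's 8 in total.

8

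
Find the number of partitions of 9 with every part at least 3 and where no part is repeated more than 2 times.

3

They are:
9
3+6
4+5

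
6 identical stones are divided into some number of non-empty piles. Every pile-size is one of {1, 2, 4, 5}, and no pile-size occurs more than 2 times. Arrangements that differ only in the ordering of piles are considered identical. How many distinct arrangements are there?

The partitions of 6 that satisfy the conditions:
5 + 1
4 + 2
4 + 1 + 1
2 + 2 + 1 + 1
That's 4 in total.

4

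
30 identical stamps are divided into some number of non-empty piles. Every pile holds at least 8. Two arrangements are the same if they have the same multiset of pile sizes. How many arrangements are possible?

16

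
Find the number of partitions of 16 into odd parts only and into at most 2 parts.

4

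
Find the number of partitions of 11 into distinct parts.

12

Listing the qualifying partitions of 11:
11
1, 10
2, 9
3, 8
1, 2, 8
4, 7
1, 3, 7
5, 6
1, 4, 6
2, 3, 6
2, 4, 5
1, 2, 3, 5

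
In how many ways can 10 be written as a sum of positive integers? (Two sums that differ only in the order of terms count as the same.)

There are too many to list fully; the first 12 (by largest part) are:
10
9, 1
8, 2
8, 1, 1
7, 3
7, 2, 1
7, 1, 1, 1
6, 4
6, 3, 1
6, 2, 2
6, 2, 1, 1
6, 1, 1, 1, 1
…and 30 more, for 42 total.

42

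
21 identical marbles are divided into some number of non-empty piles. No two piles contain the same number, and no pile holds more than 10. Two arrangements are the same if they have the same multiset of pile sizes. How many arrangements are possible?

33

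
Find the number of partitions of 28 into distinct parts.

222

Counting exhaustively, 222 partitions satisfy the conditions.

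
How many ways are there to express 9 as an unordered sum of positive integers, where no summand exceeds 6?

26

There are too many to list fully; the first 12 (by largest part) are:
3 + 6
1 + 2 + 6
1 + 1 + 1 + 6
4 + 5
1 + 3 + 5
2 + 2 + 5
1 + 1 + 2 + 5
1 + 1 + 1 + 1 + 5
1 + 4 + 4
2 + 3 + 4
1 + 1 + 3 + 4
1 + 2 + 2 + 4
…and 14 more, for 26 total.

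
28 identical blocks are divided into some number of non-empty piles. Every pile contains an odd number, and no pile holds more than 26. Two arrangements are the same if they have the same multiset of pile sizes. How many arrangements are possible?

221

Enumerating by decreasing first part gives 221 partitions in all.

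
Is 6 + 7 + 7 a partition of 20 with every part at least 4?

Yes

The parts sum to 20, and the condition 'every summand is at least 4' holds.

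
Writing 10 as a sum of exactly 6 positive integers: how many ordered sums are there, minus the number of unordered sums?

121

Compositions: C(9,5) = 126.
Partitions of 10 into exactly 6 parts: 5.
Difference: 126 − 5 = 121.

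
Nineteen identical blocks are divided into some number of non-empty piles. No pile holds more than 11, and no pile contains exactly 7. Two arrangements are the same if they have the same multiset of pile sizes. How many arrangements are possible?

Systematic enumeration (by largest part, then next-largest, …) yields 369.

369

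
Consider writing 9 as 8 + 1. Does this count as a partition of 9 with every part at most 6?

The parts sum to 9, and the condition 'no summand exceeds 6' is violated.

No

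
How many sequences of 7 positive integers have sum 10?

84

By stars and bars with positive parts, the count is C(9,6) = 84.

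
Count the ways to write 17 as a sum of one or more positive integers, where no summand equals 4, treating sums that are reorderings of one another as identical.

Direct enumeration gives 196 partitions.

196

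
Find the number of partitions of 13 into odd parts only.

They are:
13
11, 1, 1
9, 3, 1
9, 1, 1, 1, 1
7, 5, 1
7, 3, 3
7, 3, 1, 1, 1
7, 1, 1, 1, 1, 1, 1
5, 5, 3
5, 5, 1, 1, 1
5, 3, 3, 1, 1
5, 3, 1, 1, 1, 1, 1
5, 1, 1, 1, 1, 1, 1, 1, 1
3, 3, 3, 3, 1
3, 3, 3, 1, 1, 1, 1
3, 3, 1, 1, 1, 1, 1, 1, 1
3, 1, 1, 1, 1, 1, 1, 1, 1, 1, 1
1, 1, 1, 1, 1, 1, 1, 1, 1, 1, 1, 1, 1

18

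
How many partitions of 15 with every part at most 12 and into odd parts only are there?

25

The partitions of 15 that satisfy the conditions:
11,3,1
11,1,1,1,1
9,5,1
9,3,3
9,3,1,1,1
9,1,1,1,1,1,1
7,7,1
7,5,3
7,5,1,1,1
7,3,3,1,1
7,3,1,1,1,1,1
7,1,1,1,1,1,1,1,1
5,5,5
5,5,3,1,1
5,5,1,1,1,1,1
5,3,3,3,1
5,3,3,1,1,1,1
5,3,1,1,1,1,1,1,1
5,1,1,1,1,1,1,1,1,1,1
3,3,3,3,3
3,3,3,3,1,1,1
3,3,3,1,1,1,1,1,1
3,3,1,1,1,1,1,1,1,1,1
3,1,1,1,1,1,1,1,1,1,1,1,1
1,1,1,1,1,1,1,1,1,1,1,1,1,1,1
That's 25 in total.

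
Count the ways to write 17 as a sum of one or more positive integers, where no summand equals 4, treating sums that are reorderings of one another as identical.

196

Systematic enumeration (by largest part, then next-largest, …) yields 196.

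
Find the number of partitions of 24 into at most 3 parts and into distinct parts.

49

There are too many to list fully; the first 12 (by largest part) are:
24
23+1
22+2
21+3
21+2+1
20+4
20+3+1
19+5
19+4+1
19+3+2
18+6
18+5+1
…and 37 more, for 49 total.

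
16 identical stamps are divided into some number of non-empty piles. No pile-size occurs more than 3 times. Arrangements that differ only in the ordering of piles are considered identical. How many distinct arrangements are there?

Systematic enumeration (by largest part, then next-largest, …) yields 132.

132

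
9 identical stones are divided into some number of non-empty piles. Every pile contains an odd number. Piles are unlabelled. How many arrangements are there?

8

The partitions of 9 that satisfy the conditions:
9
1 + 1 + 7
1 + 3 + 5
1 + 1 + 1 + 1 + 5
3 + 3 + 3
1 + 1 + 1 + 3 + 3
1 + 1 + 1 + 1 + 1 + 1 + 3
1 + 1 + 1 + 1 + 1 + 1 + 1 + 1 + 1
Counting gives 8.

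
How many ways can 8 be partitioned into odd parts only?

6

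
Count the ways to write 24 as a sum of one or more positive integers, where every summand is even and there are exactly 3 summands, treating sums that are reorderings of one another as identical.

12

The partitions of 24 that satisfy the conditions:
20 + 2 + 2
18 + 4 + 2
16 + 6 + 2
16 + 4 + 4
14 + 8 + 2
14 + 6 + 4
12 + 10 + 2
12 + 8 + 4
12 + 6 + 6
10 + 10 + 4
10 + 8 + 6
8 + 8 + 8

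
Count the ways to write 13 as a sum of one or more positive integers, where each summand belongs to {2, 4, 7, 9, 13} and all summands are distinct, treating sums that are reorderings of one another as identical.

3

The partitions of 13 that satisfy the conditions:
13
9,4
7,4,2
That's 3 in total.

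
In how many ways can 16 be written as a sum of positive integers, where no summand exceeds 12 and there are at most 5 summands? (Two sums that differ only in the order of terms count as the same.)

Systematic enumeration (by largest part, then next-largest, …) yields 94.

94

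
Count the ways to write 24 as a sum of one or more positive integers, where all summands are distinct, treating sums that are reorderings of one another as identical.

Systematic enumeration (by largest part, then next-largest, …) yields 122.

122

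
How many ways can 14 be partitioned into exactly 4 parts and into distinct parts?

Enumerating:
8, 3, 2, 1
7, 4, 2, 1
6, 5, 2, 1
6, 4, 3, 1
5, 4, 3, 2

5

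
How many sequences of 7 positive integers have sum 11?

210

Equivalently, choose which 6 of the 10 gaps become plus signs: C(10,6) = 210.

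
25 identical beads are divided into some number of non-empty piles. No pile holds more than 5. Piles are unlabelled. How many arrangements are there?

377

There are 377 such partitions.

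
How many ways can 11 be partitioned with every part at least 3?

6

The partitions of 11 that satisfy the conditions:
11
3+8
4+7
5+6
3+3+5
3+4+4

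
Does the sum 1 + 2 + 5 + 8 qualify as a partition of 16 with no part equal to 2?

The parts sum to 16, and the condition 'no summand equals 2' is violated.

No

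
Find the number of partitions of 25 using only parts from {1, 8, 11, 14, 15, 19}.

13

They are:
19, 1, 1, 1, 1, 1, 1
15, 8, 1, 1
15, 1, 1, 1, 1, 1, 1, 1, 1, 1, 1
14, 11
14, 8, 1, 1, 1
14, 1, 1, 1, 1, 1, 1, 1, 1, 1, 1, 1
11, 11, 1, 1, 1
11, 8, 1, 1, 1, 1, 1, 1
11, 1, 1, 1, 1, 1, 1, 1, 1, 1, 1, 1, 1, 1, 1
8, 8, 8, 1
8, 8, 1, 1, 1, 1, 1, 1, 1, 1, 1
8, 1, 1, 1, 1, 1, 1, 1, 1, 1, 1, 1, 1, 1, 1, 1, 1, 1
1, 1, 1, 1, 1, 1, 1, 1, 1, 1, 1, 1, 1, 1, 1, 1, 1, 1, 1, 1, 1, 1, 1, 1, 1
Counting gives 13.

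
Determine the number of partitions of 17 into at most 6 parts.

163

Direct enumeration gives 163 partitions.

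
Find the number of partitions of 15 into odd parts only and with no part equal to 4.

27

A partial list (first 12 by largest part):
15
13, 1, 1
11, 3, 1
11, 1, 1, 1, 1
9, 5, 1
9, 3, 3
9, 3, 1, 1, 1
9, 1, 1, 1, 1, 1, 1
7, 7, 1
7, 5, 3
7, 5, 1, 1, 1
7, 3, 3, 1, 1
…and 15 more, for 27 total.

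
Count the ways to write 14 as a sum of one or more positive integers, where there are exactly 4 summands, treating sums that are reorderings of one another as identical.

23

Enumerating:
11,1,1,1
10,2,1,1
9,3,1,1
9,2,2,1
8,4,1,1
8,3,2,1
8,2,2,2
7,5,1,1
7,4,2,1
7,3,3,1
7,3,2,2
6,6,1,1
6,5,2,1
6,4,3,1
6,4,2,2
6,3,3,2
5,5,3,1
5,5,2,2
5,4,4,1
5,4,3,2
5,3,3,3
4,4,4,2
4,4,3,3
Counting gives 23.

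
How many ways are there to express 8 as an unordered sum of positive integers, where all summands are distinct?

6

Listing the qualifying partitions of 8:
8
7 + 1
6 + 2
5 + 3
5 + 2 + 1
4 + 3 + 1
That's 6 in total.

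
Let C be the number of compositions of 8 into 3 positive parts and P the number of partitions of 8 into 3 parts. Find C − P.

Ordered (compositions into 3 parts): C(7,2) = 21.
Unordered (partitions into 3 parts): 5.
Difference: 21 − 5 = 16.

16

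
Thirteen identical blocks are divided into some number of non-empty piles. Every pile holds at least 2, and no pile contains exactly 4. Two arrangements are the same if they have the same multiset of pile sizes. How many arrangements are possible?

16

The partitions of 13 that satisfy the conditions:
13
2, 11
3, 10
2, 2, 9
5, 8
2, 3, 8
6, 7
3, 3, 7
2, 2, 2, 7
2, 5, 6
2, 2, 3, 6
3, 5, 5
2, 3, 3, 5
2, 2, 2, 2, 5
2, 2, 3, 3, 3
2, 2, 2, 2, 2, 3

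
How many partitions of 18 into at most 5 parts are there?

Systematic enumeration (by largest part, then next-largest, …) yields 141.

141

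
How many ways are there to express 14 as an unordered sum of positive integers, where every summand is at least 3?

Listing the qualifying partitions of 14:
14
11 + 3
10 + 4
9 + 5
8 + 6
8 + 3 + 3
7 + 7
7 + 4 + 3
6 + 5 + 3
6 + 4 + 4
5 + 5 + 4
5 + 3 + 3 + 3
4 + 4 + 3 + 3
That's 13 in total.

13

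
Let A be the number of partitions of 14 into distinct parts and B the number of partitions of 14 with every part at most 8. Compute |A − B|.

Partitions of 14 into distinct parts: 22.
Partitions of 14 with every part at most 8: 116.
|22 − 116| = 94.

94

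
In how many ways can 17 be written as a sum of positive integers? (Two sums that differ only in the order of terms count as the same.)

Enumerating by decreasing first part gives 297 partitions in all.

297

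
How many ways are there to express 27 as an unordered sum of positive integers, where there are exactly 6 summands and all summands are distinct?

11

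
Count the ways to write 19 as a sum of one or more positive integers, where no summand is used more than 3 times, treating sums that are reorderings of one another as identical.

There are 258 such partitions.

258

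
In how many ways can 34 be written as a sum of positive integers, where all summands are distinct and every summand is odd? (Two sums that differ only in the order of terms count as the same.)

26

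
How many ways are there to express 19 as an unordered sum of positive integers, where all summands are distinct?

54

A partial list (first 12 by largest part):
19
18,1
17,2
16,3
16,2,1
15,4
15,3,1
14,5
14,4,1
14,3,2
13,6
13,5,1
…and 42 more, for 54 total.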